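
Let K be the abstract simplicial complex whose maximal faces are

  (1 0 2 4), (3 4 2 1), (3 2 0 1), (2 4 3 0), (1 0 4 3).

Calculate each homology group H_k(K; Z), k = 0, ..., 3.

Fix the vertex order 0 < 1 < 2 < 3 < 4 and write every simplex with vertices in increasing order. Then dim K = 3 and the simplices of K are:

  0-simplices (5): [0], [1], [2], [3], [4]
  1-simplices (10): [0,1], [0,2], [0,3], [0,4], [1,2], [1,3], [1,4], [2,3], [2,4], [3,4]
  2-simplices (10): [0,1,2], [0,1,3], [0,1,4], [0,2,3], [0,2,4], [0,3,4], [1,2,3], [1,2,4], [1,3,4], [2,3,4]
  3-simplices (5): [0,1,2,3], [0,1,2,4], [0,1,3,4], [0,2,3,4], [1,2,3,4]

so the chain groups are C_0 ≅ Z^5, C_1 ≅ Z^10, C_2 ≅ Z^10, C_3 ≅ Z^5.

The boundary map ∂_1: C_1 → C_0 sends each edge [p,q] (with p < q) to q − p. For instance
  ∂[2,4] = [4] − [2].
The resulting 5×10 matrix has rank 4, and its Smith normal form has invariant factors (1,1,1,1).

Boundary ∂_2: C_2 → C_1 sends each 2-simplex [p,q,r] to [q,r] − [p,r] + [p,q]. For instance
  ∂[0,1,2] = [1,2] − [0,2] + [0,1],
  ∂[1,3,4] = [3,4] − [1,4] + [1,3].
This gives a 10×10 integer matrix of rank 6; reducing to Smith normal form yields diagonal entries (1,1,1,1,1,1).

Boundary ∂_3: C_3 → C_2 sends each 3-simplex σ to the alternating sum Σ_i (−1)^i (σ with its i-th vertex removed). For instance
  ∂[0,1,3,4] = [1,3,4] − [0,3,4] + [0,1,4] − [0,1,3],
  ∂[0,1,2,3] = [1,2,3] − [0,2,3] + [0,1,3] − [0,1,2].
This gives a 10×5 integer matrix of rank 4; reducing to Smith normal form yields diagonal entries (1,1,1,1).

From H_k ≅ ker(∂_k) / im(∂_{k+1}) we obtain:

  H_0: rank C_0 − rank ∂_1 = 5 − 4 = 1, and the invariant factors of ∂_1 are all 1, so H_0 = Z.
  H_1: rank ker ∂_1 − rank ∂_2 = (10 − 4) − 6 = 0, and the invariant factors of ∂_2 are all 1, so H_1 = 0.
  H_2: rank ker ∂_2 − rank ∂_3 = (10 − 6) − 4 = 0, and the invariant factors of ∂_3 are all 1, so H_2 = 0.
  H_3: rank ker ∂_3 − rank ∂_4 = (5 − 4) − 0 = 1, and there is no ∂_4, so H_3 = Z.

H_0 = Z,  H_1 = 0,  H_2 = 0,  H_3 = Z.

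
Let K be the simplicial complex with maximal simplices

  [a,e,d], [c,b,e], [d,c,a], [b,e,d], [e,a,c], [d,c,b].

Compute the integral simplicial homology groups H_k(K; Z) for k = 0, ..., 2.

H_0 = Z,  H_1 = 0,  H_2 = Z.

Fix the vertex order a < b < c < d < e and write every simplex with vertices in increasing order. Then dim K = 2 and the simplices of K are:

  0-simplices (5): a, b, c, d, e
  1-simplices (9): ac, ad, ae, bc, bd, be, cd, ce, de
  2-simplices (6): acd, ace, ade, bcd, bce, bde

so the chain groups are C_0 ≅ Z^5, C_1 ≅ Z^9, C_2 ≅ Z^6.

The boundary map ∂_1: C_1 → C_0 sends each edge [p,q] (with p < q) to q − p.
This gives a 5×9 integer matrix of rank 4; reducing to Smith normal form yields diagonal entries (1,1,1,1).

The boundary map ∂_2: C_2 → C_1 sends each 2-simplex [p,q,r] to [q,r] − [p,r] + [p,q]. For instance
  ∂ade = de − ae + ad,
  ∂bce = ce − be + bc.
The resulting 9×6 matrix has rank 5, and its Smith normal form has invariant factors (1,1,1,1,1).

From H_k ≅ ker(∂_k) / im(∂_{k+1}) we obtain:

  H_0: rank C_0 − rank ∂_1 = 5 − 4 = 1, and the invariant factors of ∂_1 are all 1, so H_0 = Z.
  H_1: rank ker ∂_1 − rank ∂_2 = (9 − 4) − 5 = 0, and the invariant factors of ∂_2 are all 1, so H_1 = 0.
  H_2: rank ker ∂_2 − rank ∂_3 = (6 − 5) − 0 = 1, and there is no ∂_3, so H_2 = Z.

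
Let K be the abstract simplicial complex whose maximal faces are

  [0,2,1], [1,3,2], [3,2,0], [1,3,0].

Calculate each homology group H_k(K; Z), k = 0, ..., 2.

Fix the vertex order 0 < 1 < 2 < 3 and write every simplex with vertices in increasing order. Then dim K = 2 and the simplices of K are:

  0-simplices (4): [0], [1], [2], [3]
  1-simplices (6): [0,1], [0,2], [0,3], [1,2], [1,3], [2,3]
  2-simplices (4): [0,1,2], [0,1,3], [0,2,3], [1,2,3]

so the chain groups are C_0 ≅ Z^4, C_1 ≅ Z^6, C_2 ≅ Z^4.

Boundary ∂_1: C_1 → C_0 is given by ∂[p,q] = [q] − [p]. For instance
  ∂[1,2] = [2] − [1].
The resulting 4×6 matrix has rank 3, and its Smith normal form has invariant factors (1,1,1).

Boundary ∂_2: C_2 → C_1 sends each 2-simplex [p,q,r] to [q,r] − [p,r] + [p,q]. For instance
  ∂[0,1,2] = [1,2] − [0,2] + [0,1],
  ∂[0,2,3] = [2,3] − [0,3] + [0,2].
The 6×4 boundary matrix has rank 3 and Smith normal form diag(1,1,1).

Now H_k = ker ∂_k / im ∂_{k+1}, so:

  H_0: rank C_0 − rank ∂_1 = 4 − 3 = 1, and the invariant factors of ∂_1 are all 1, so H_0 = Z.
  H_1: rank ker ∂_1 − rank ∂_2 = (6 − 3) − 3 = 0, and the invariant factors of ∂_2 are all 1, so H_1 = 0.
  H_2: rank ker ∂_2 − rank ∂_3 = (4 − 3) − 0 = 1, and there is no ∂_3, so H_2 = Z.

As a check, the Euler characteristic is 4 − 6 + 4 = 2, which agrees with 1 − 0 + 1 = 2.
(K is a triangulation of the 2-sphere S^2.)

H_0 ≅ Z,  H_1 = 0,  H_2 ≅ Z.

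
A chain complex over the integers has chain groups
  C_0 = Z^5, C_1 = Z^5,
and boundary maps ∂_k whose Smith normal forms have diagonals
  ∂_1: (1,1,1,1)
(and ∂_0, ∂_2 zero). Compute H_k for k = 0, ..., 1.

H_0: b_0 = 5 − 0 − 4 = 1; torsion from ∂_1 factors > 1: none. So H_0 ≅ Z.
H_1: b_1 = 5 − 4 − 0 = 1; torsion from ∂_2 factors > 1: none. So H_1 ≅ Z.

H_0 ≅ Z,  H_1 ≅ Z.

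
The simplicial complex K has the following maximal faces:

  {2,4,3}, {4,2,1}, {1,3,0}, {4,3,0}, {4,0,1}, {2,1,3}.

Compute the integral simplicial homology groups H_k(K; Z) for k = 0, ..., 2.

H_0 ≅ Z,  H_1 = 0,  H_2 ≅ Z.

K has 5 vertices, 9 edges, 6 triangles.
rank ∂_0 = 0, rank ∂_1 = 4 ⇒ b_0 = 5 − 0 − 4 = 1; all invariant factors of ∂_1 are 1 so no torsion. So H_0 ≅ Z.
rank ∂_1 = 4, rank ∂_2 = 5 ⇒ b_1 = 9 − 4 − 5 = 0; all invariant factors of ∂_2 are 1 so no torsion. So H_1 ≅ 0.
rank ∂_2 = 5, rank ∂_3 = 0 ⇒ b_2 = 6 − 5 − 0 = 1. So H_2 ≅ Z.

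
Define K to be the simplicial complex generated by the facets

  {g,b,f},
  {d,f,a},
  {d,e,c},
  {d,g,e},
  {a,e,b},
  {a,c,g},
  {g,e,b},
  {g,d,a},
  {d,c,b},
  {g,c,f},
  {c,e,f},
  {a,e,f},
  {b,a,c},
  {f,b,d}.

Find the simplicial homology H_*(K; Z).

Fix the vertex order a < b < c < d < e < f < g and write every simplex with vertices in increasing order. Then dim K = 2 and the simplices of K are:

  0-simplices (7): a, b, c, d, e, f, g
  1-simplices (21): ab, ac, ad, ae, af, ag, bc, bd, be, bf, bg, cd, ce, cf, cg, de, df, dg, ef, eg, fg
  2-simplices (14): abc, abe, acg, adf, adg, aef, bcd, bdf, beg, bfg, cde, cef, cfg, deg

so the chain groups are C_0 ≅ Z^7, C_1 ≅ Z^21, C_2 ≅ Z^14.

∂_1: C_1 → C_0 is given by ∂[p,q] = [q] − [p]. For instance
  ∂cg = g − c.
The 7×21 boundary matrix has rank 6 and Smith normal form diag(1,1,1,1,1,1).

∂_2: C_2 → C_1 maps a triangle to the signed sum of its edges. For instance
  ∂bcd = cd − bd + bc,
  ∂cfg = fg − cg + cf.
As a 21×14 matrix over Z this has rank 13, with invariant factors (1,1,1,1,1,1,1,1,1,1,1,1,1).

Now H_k = ker ∂_k / im ∂_{k+1}, so:

  H_0: rank C_0 − rank ∂_1 = 7 − 6 = 1, and the invariant factors of ∂_1 are all 1, so H_0 ≅ Z.
  H_1: rank ker ∂_1 − rank ∂_2 = (21 − 6) − 13 = 2, and the invariant factors of ∂_2 are all 1, so H_1 ≅ Z^2.
  H_2: rank ker ∂_2 − rank ∂_3 = (14 − 13) − 0 = 1, and there is no ∂_3, so H_2 ≅ Z.

H_0 ≅ Z,  H_1 ≅ Z^2,  H_2 ≅ Z.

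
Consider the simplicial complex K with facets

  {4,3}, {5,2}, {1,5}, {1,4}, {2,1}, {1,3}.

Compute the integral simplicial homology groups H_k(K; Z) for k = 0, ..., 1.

H_0 = Z,  H_1 = Z^2.

We work with the vertex ordering 1 < 2 < 3 < 4 < 5. The simplices of K, each written with vertices in increasing order, are:

  0-simplices (5): [1], [2], [3], [4], [5]
  1-simplices (6): [1,2], [1,3], [1,4], [1,5], [2,5], [3,4]

so the chain groups are C_0 ≅ Z^5, C_1 ≅ Z^6.

Boundary ∂_1: C_1 → C_0 is given by ∂[p,q] = [q] − [p].
As a 5×6 matrix over Z this has rank 4, with invariant factors (1,1,1,1).

Computing H_k = (kernel of ∂_k) / (image of ∂_{k+1}):

  H_0: rank C_0 − rank ∂_1 = 5 − 4 = 1, and the invariant factors of ∂_1 are all 1, so H_0 ≅ Z.
  H_1: rank ker ∂_1 − rank ∂_2 = (6 − 4) − 0 = 2, and there is no ∂_2, so H_1 ≅ Z^2.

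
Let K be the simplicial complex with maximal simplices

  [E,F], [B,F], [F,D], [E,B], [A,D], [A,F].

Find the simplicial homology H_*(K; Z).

H_0 = Z,  H_1 = Z^2.

K has 5 vertices, 6 edges.
rank ∂_0 = 0, rank ∂_1 = 4 ⇒ b_0 = 5 − 0 − 4 = 1; all invariant factors of ∂_1 are 1 so no torsion. So H_0 = Z.
rank ∂_1 = 4, rank ∂_2 = 0 ⇒ b_1 = 6 − 4 − 0 = 2. So H_1 = Z^2.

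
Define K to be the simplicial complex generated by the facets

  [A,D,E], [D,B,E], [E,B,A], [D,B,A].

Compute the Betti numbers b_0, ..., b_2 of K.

b_0 = 1, b_1 = 0, b_2 = 1.

We work with the vertex ordering A < B < D < E. The simplices of K, each written with vertices in increasing order, are:

  0-simplices (4): A, B, D, E
  1-simplices (6): AB, AD, AE, BD, BE, DE
  2-simplices (4): ABD, ABE, ADE, BDE

Hence C_0 ≅ Z^4, C_1 ≅ Z^6, C_2 ≅ Z^4.

The boundary map ∂_1: C_1 → C_0 sends each edge [p,q] (with p < q) to q − p.
This gives a 4×6 integer matrix of rank 3; reducing to Smith normal form yields diagonal entries (1,1,1).

Boundary ∂_2: C_2 → C_1 maps a triangle to the signed sum of its edges. For instance
  ∂BDE = DE − BE + BD,
  ∂ADE = DE − AE + AD.
The 6×4 boundary matrix has rank 3 and Smith normal form diag(1,1,1).

Computing H_k = (kernel of ∂_k) / (image of ∂_{k+1}):

  H_0: rank C_0 − rank ∂_1 = 4 − 3 = 1, and the invariant factors of ∂_1 are all 1, so H_0 ≅ Z.
  H_1: rank ker ∂_1 − rank ∂_2 = (6 − 3) − 3 = 0, and the invariant factors of ∂_2 are all 1, so H_1 ≅ 0.
  H_2: rank ker ∂_2 − rank ∂_3 = (4 − 3) − 0 = 1, and there is no ∂_3, so H_2 ≅ Z.

(K is a triangulation of the 2-sphere S^2.)

Hence the Betti numbers are b_0 = 1, b_1 = 0, b_2 = 1.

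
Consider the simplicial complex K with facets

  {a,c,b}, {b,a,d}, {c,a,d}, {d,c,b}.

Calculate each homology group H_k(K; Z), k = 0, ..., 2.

Fix the vertex order a < b < c < d and write every simplex with vertices in increasing order. Then dim K = 2 and the simplices of K are:

  0-simplices (4): a, b, c, d
  1-simplices (6): ab, ac, ad, bc, bd, cd
  2-simplices (4): abc, abd, acd, bcd

giving chain groups C_0 ≅ Z^4, C_1 ≅ Z^6, C_2 ≅ Z^4.

The boundary map ∂_1: C_1 → C_0 sends each edge [p,q] (with p < q) to q − p.
This gives a 4×6 integer matrix of rank 3; reducing to Smith normal form yields diagonal entries (1,1,1).

Boundary ∂_2: C_2 → C_1 sends each 2-simplex [p,q,r] to [q,r] − [p,r] + [p,q]. For instance
  ∂abc = bc − ac + ab,
  ∂bcd = cd − bd + bc.
This gives a 6×4 integer matrix of rank 3; reducing to Smith normal form yields diagonal entries (1,1,1).

From H_k ≅ ker(∂_k) / im(∂_{k+1}) we obtain:

  H_0: rank C_0 − rank ∂_1 = 4 − 3 = 1, and the invariant factors of ∂_1 are all 1, so H_0 ≅ Z.
  H_1: rank ker ∂_1 − rank ∂_2 = (6 − 3) − 3 = 0, and the invariant factors of ∂_2 are all 1, so H_1 ≅ 0.
  H_2: rank ker ∂_2 − rank ∂_3 = (4 − 3) − 0 = 1, and there is no ∂_3, so H_2 ≅ Z.

As a check, the Euler characteristic is 4 − 6 + 4 = 2, which agrees with 1 − 0 + 1 = 2.

H_0 = Z,  H_1 = 0,  H_2 = Z.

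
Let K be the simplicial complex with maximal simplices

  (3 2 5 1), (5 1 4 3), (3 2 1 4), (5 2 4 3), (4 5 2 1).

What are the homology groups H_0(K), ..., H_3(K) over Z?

Take the total order 1 < 2 < 3 < 4 < 5 on the vertex set. Then K (dimension 3) consists of the simplices:

  0-simplices (5): [1], [2], [3], [4], [5]
  1-simplices (10): [1,2], [1,3], [1,4], [1,5], [2,3], [2,4], [2,5], [3,4], [3,5], [4,5]
  2-simplices (10): [1,2,3], [1,2,4], [1,2,5], [1,3,4], [1,3,5], [1,4,5], [2,3,4], [2,3,5], [2,4,5], [3,4,5]
  3-simplices (5): [1,2,3,4], [1,2,3,5], [1,2,4,5], [1,3,4,5], [2,3,4,5]

so the chain groups are C_0 ≅ Z^5, C_1 ≅ Z^10, C_2 ≅ Z^10, C_3 ≅ Z^5.

Boundary ∂_1: C_1 → C_0 maps an edge to its endpoints' difference, ∂[p,q] = q − p.
The 5×10 boundary matrix has rank 4 and Smith normal form diag(1,1,1,1).

The boundary map ∂_2: C_2 → C_1 acts by ∂[p,q,r] = [q,r] − [p,r] + [p,q]. For instance
  ∂[3,4,5] = [4,5] − [3,5] + [3,4],
  ∂[2,4,5] = [4,5] − [2,5] + [2,4].
The 10×10 boundary matrix has rank 6 and Smith normal form diag(1,1,1,1,1,1).

Boundary ∂_3: C_3 → C_2 sends each 3-simplex σ to the alternating sum Σ_i (−1)^i (σ with its i-th vertex removed). For instance
  ∂[1,3,4,5] = [3,4,5] − [1,4,5] + [1,3,5] − [1,3,4],
  ∂[1,2,3,4] = [2,3,4] − [1,3,4] + [1,2,4] − [1,2,3].
As a 10×5 matrix over Z this has rank 4, with invariant factors (1,1,1,1).

Reading off H_k = ker ∂_k / im ∂_{k+1}:

  H_0: rank C_0 − rank ∂_1 = 5 − 4 = 1, and the invariant factors of ∂_1 are all 1, so H_0 = Z.
  H_1: rank ker ∂_1 − rank ∂_2 = (10 − 4) − 6 = 0, and the invariant factors of ∂_2 are all 1, so H_1 = 0.
  H_2: rank ker ∂_2 − rank ∂_3 = (10 − 6) − 4 = 0, and the invariant factors of ∂_3 are all 1, so H_2 = 0.
  H_3: rank ker ∂_3 − rank ∂_4 = (5 − 4) − 0 = 1, and there is no ∂_4, so H_3 = Z.

As a check, the Euler characteristic is 5 − 10 + 10 − 5 = 0, which agrees with 1 − 0 + 0 − 1 = 0.

H_0 = Z,  H_1 = 0,  H_2 = 0,  H_3 = Z.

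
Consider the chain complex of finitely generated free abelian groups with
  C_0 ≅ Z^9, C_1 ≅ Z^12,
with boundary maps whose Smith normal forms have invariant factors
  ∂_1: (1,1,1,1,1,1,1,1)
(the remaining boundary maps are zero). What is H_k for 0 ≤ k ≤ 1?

H_0 ≅ Z,  H_1 ≅ Z^4.

H_0: b_0 = 9 − 0 − 8 = 1; torsion from ∂_1 factors > 1: none. So H_0 ≅ Z.
H_1: b_1 = 12 − 8 − 0 = 4; torsion from ∂_2 factors > 1: none. So H_1 ≅ Z^4.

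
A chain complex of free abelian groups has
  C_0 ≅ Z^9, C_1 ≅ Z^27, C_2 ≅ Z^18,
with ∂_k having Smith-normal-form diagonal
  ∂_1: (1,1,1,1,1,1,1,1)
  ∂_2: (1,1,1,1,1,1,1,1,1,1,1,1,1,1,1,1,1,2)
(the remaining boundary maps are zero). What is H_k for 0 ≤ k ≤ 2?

H_0: b_0 = 9 − 0 − 8 = 1; torsion from ∂_1 factors > 1: none. So H_0 = Z.
H_1: b_1 = 27 − 8 − 18 = 1; torsion from ∂_2 factors > 1: [2]. So H_1 = Z × Z/2.
H_2: b_2 = 18 − 18 − 0 = 0; torsion from ∂_3 factors > 1: none. So H_2 = 0.

H_0 = Z,  H_1 = Z × Z/2,  H_2 = 0.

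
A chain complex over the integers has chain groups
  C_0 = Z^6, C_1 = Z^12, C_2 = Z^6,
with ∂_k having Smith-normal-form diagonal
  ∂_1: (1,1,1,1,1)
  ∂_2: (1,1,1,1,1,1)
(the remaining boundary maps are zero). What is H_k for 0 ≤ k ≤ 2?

H_0 = Z,  H_1 = Z,  H_2 = 0.

H_0: b_0 = 6 − 0 − 5 = 1; torsion from ∂_1 factors > 1: none. So H_0 = Z.
H_1: b_1 = 12 − 5 − 6 = 1; torsion from ∂_2 factors > 1: none. So H_1 = Z.
H_2: b_2 = 6 − 6 − 0 = 0; torsion from ∂_3 factors > 1: none. So H_2 = 0.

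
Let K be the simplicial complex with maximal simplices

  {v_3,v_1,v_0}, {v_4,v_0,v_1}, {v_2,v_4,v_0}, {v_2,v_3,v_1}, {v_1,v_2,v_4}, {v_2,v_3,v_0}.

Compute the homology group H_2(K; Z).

Take the total order v_0 < v_1 < v_2 < v_3 < v_4 on the vertex set. Then K (dimension 2) consists of the simplices:

  0-simplices (5): [v_0], [v_1], [v_2], [v_3], [v_4]
  1-simplices (9): [v_0,v_1], [v_0,v_2], [v_0,v_3], [v_0,v_4], [v_1,v_2], [v_1,v_3], [v_1,v_4], [v_2,v_3], [v_2,v_4]
  2-simplices (6): [v_0,v_1,v_3], [v_0,v_1,v_4], [v_0,v_2,v_3], [v_0,v_2,v_4], [v_1,v_2,v_3], [v_1,v_2,v_4]

so the chain groups are C_0 ≅ Z^5, C_1 ≅ Z^9, C_2 ≅ Z^6.

The boundary map ∂_1: C_1 → C_0 sends each edge [p,q] (with p < q) to q − p. For instance
  ∂[v_2,v_3] = [v_3] − [v_2].
As a 5×9 matrix over Z this has rank 4, with invariant factors (1,1,1,1).

Boundary ∂_2: C_2 → C_1 sends each 2-simplex [p,q,r] to [q,r] − [p,r] + [p,q]. For instance
  ∂[v_0,v_2,v_4] = [v_2,v_4] − [v_0,v_4] + [v_0,v_2],
  ∂[v_1,v_2,v_4] = [v_2,v_4] − [v_1,v_4] + [v_1,v_2].
The 9×6 boundary matrix has rank 5 and Smith normal form diag(1,1,1,1,1).

Now H_k = ker ∂_k / im ∂_{k+1}, so:

  H_2: rank ker ∂_2 − rank ∂_3 = (6 − 5) − 0 = 1, and there is no ∂_3, so H_2 = Z.

(K is a triangulation of the 2-sphere S^2.)

H_2 = Z.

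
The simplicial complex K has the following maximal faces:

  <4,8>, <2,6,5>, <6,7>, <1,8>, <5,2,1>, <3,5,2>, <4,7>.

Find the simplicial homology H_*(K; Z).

H_0 = Z,  H_1 = Z,  H_2 = 0.

K has 8 vertices, 11 edges, 3 triangles.
rank ∂_0 = 0, rank ∂_1 = 7 ⇒ b_0 = 8 − 0 − 7 = 1; all invariant factors of ∂_1 are 1 so no torsion. So H_0 ≅ Z.
rank ∂_1 = 7, rank ∂_2 = 3 ⇒ b_1 = 11 − 7 − 3 = 1; all invariant factors of ∂_2 are 1 so no torsion. So H_1 ≅ Z.
rank ∂_2 = 3, rank ∂_3 = 0 ⇒ b_2 = 3 − 3 − 0 = 0. So H_2 ≅ 0.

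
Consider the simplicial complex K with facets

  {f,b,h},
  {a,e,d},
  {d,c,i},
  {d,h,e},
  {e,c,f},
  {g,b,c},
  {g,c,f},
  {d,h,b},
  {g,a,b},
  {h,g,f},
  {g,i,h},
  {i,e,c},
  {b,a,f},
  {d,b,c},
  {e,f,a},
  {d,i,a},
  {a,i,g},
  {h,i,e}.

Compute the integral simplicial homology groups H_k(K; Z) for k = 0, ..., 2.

H_0 ≅ Z,  H_1 ≅ Z ⊕ Z/2,  H_2 = 0.

K has 9 vertices, 27 edges, 18 triangles.
rank ∂_0 = 0, rank ∂_1 = 8 ⇒ b_0 = 9 − 0 − 8 = 1; all invariant factors of ∂_1 are 1 so no torsion. So H_0 = Z.
rank ∂_1 = 8, rank ∂_2 = 18 ⇒ b_1 = 27 − 8 − 18 = 1; ∂_2 has invariant factor(s) [2] giving torsion. So H_1 = Z ⊕ Z/2.
rank ∂_2 = 18, rank ∂_3 = 0 ⇒ b_2 = 18 − 18 − 0 = 0. So H_2 = 0.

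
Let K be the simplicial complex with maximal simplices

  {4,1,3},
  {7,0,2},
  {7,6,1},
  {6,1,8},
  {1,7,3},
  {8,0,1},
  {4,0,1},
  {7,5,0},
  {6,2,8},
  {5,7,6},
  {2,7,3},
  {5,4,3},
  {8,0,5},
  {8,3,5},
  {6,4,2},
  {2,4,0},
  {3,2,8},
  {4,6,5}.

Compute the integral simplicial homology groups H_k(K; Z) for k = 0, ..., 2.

Take the total order 0 < 1 < 2 < 3 < 4 < 5 < 6 < 7 < 8 on the vertex set. Then K (dimension 2) consists of the simplices:

  0-simplices (9): [0], [1], [2], [3], [4], [5], [6], [7], [8]
  1-simplices (27): (27 of them)
  2-simplices (18): [0,1,4], [0,1,8], [0,2,4], [0,2,7], [0,5,7], [0,5,8], [1,3,4], [1,3,7], [1,6,7], [1,6,8], [2,3,7], [2,3,8], [2,4,6], [2,6,8], [3,4,5], [3,5,8], [4,5,6], [5,6,7]

so the chain groups are C_0 ≅ Z^9, C_1 ≅ Z^27, C_2 ≅ Z^18.

∂_1: C_1 → C_0 maps an edge to its endpoints' difference, ∂[p,q] = q − p.
The resulting 9×27 matrix has rank 8, and its Smith normal form has invariant factors (1,1,1,1,1,1,1,1).

The boundary map ∂_2: C_2 → C_1 sends each 2-simplex [p,q,r] to [q,r] − [p,r] + [p,q]. For instance
  ∂[0,2,7] = [2,7] − [0,7] + [0,2],
  ∂[4,5,6] = [5,6] − [4,6] + [4,5].
This gives a 27×18 integer matrix of rank 17; reducing to Smith normal form yields diagonal entries (1,1,1,1,1,1,1,1,1,1,1,1,1,1,1,1,1).

Now H_k = ker ∂_k / im ∂_{k+1}, so:

  H_0: rank C_0 − rank ∂_1 = 9 − 8 = 1, and the invariant factors of ∂_1 are all 1, so H_0 ≅ Z.
  H_1: rank ker ∂_1 − rank ∂_2 = (27 − 8) − 17 = 2, and the invariant factors of ∂_2 are all 1, so H_1 ≅ Z^2.
  H_2: rank ker ∂_2 − rank ∂_3 = (18 − 17) − 0 = 1, and there is no ∂_3, so H_2 ≅ Z.

As a check, the Euler characteristic is 9 − 27 + 18 = 0, which agrees with 1 − 2 + 1 = 0.

H_0 ≅ Z,  H_1 ≅ Z^2,  H_2 ≅ Z.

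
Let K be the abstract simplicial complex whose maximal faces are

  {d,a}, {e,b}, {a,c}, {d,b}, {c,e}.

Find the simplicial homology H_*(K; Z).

Order the vertices as a < b < c < d < e. Listing each simplex with vertices in this order, K has dimension 1 with simplices:

  0-simplices (5): a, b, c, d, e
  1-simplices (5): ac, ad, bd, be, ce

so the chain groups are C_0 ≅ Z^5, C_1 ≅ Z^5.

∂_1: C_1 → C_0 is given by ∂[p,q] = [q] − [p]. For instance
  ∂bd = d − b.
The 5×5 boundary matrix has rank 4 and Smith normal form diag(1,1,1,1).

Computing H_k = (kernel of ∂_k) / (image of ∂_{k+1}):

  H_0: rank C_0 − rank ∂_1 = 5 − 4 = 1, and the invariant factors of ∂_1 are all 1, so H_0 = Z.
  H_1: rank ker ∂_1 − rank ∂_2 = (5 − 4) − 0 = 1, and there is no ∂_2, so H_1 = Z.

As a check, the Euler characteristic is 5 − 5 = 0, which agrees with 1 − 1 = 0.
(K is a triangulation of the circle S^1.)

H_0 = Z,  H_1 = Z.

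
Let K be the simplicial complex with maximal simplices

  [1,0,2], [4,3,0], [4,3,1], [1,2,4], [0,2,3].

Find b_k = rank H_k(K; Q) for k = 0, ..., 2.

b_0 = 1, b_1 = 1, b_2 = 0.

Fix the vertex order 0 < 1 < 2 < 3 < 4 and write every simplex with vertices in increasing order. Then dim K = 2 and the simplices of K are:

  0-simplices (5): [0], [1], [2], [3], [4]
  1-simplices (10): [0,1], [0,2], [0,3], [0,4], [1,2], [1,3], [1,4], [2,3], [2,4], [3,4]
  2-simplices (5): [0,1,2], [0,2,3], [0,3,4], [1,2,4], [1,3,4]

Hence C_0 ≅ Z^5, C_1 ≅ Z^10, C_2 ≅ Z^5.

∂_1: C_1 → C_0 is given by ∂[p,q] = [q] − [p]. For instance
  ∂[2,3] = [3] − [2].
The 5×10 boundary matrix has rank 4 and Smith normal form diag(1,1,1,1).

The boundary map ∂_2: C_2 → C_1 sends each 2-simplex [p,q,r] to [q,r] − [p,r] + [p,q]. For instance
  ∂[0,2,3] = [2,3] − [0,3] + [0,2],
  ∂[1,3,4] = [3,4] − [1,4] + [1,3].
The resulting 10×5 matrix has rank 5, and its Smith normal form has invariant factors (1,1,1,1,1).

Now H_k = ker ∂_k / im ∂_{k+1}, so:

  H_0: rank C_0 − rank ∂_1 = 5 − 4 = 1, and the invariant factors of ∂_1 are all 1, so H_0 = Z.
  H_1: rank ker ∂_1 − rank ∂_2 = (10 − 4) − 5 = 1, and the invariant factors of ∂_2 are all 1, so H_1 = Z.
  H_2: rank ker ∂_2 − rank ∂_3 = (5 − 5) − 0 = 0, and there is no ∂_3, so H_2 = 0.

(K is a triangulation of the Möbius band.)

Hence the Betti numbers are b_0 = 1, b_1 = 1, b_2 = 0.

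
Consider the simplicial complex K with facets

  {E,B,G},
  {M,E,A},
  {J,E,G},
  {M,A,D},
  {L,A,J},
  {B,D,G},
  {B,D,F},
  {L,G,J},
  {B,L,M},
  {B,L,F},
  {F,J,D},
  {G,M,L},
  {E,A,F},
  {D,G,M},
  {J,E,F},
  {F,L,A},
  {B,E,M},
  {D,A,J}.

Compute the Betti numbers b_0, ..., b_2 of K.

Order the vertices as A < B < D < E < F < G < J < L < M. Listing each simplex with vertices in this order, K has dimension 2 with simplices:

  0-simplices (9): A, B, D, E, F, G, J, L, M
  1-simplices (27): AD, AE, AF, AJ, AL, AM, BD, BE, BF, BG, BL, BM, DF, DG, DJ, DM, EF, EG, EJ, EM, FJ, FL, GJ, GL, GM, JL, LM
  2-simplices (18): ADJ, ADM, AEF, AEM, AFL, AJL, BDF, BDG, BEG, BEM, BFL, BLM, DFJ, DGM, EFJ, EGJ, GJL, GLM

giving chain groups C_0 ≅ Z^9, C_1 ≅ Z^27, C_2 ≅ Z^18.

∂_1: C_1 → C_0 is given by ∂[p,q] = [q] − [p]. For instance
  ∂AE = E − A.
As a 9×27 matrix over Z this has rank 8, with invariant factors (1,1,1,1,1,1,1,1).

∂_2: C_2 → C_1 maps a triangle to the signed sum of its edges. For instance
  ∂BDF = DF − BF + BD,
  ∂BEG = EG − BG + BE.
The 27×18 boundary matrix has rank 18 and Smith normal form diag(1,1,1,1,1,1,1,1,1,1,1,1,1,1,1,1,1,2).

From H_k ≅ ker(∂_k) / im(∂_{k+1}) we obtain:

  H_0: rank C_0 − rank ∂_1 = 9 − 8 = 1, and the invariant factors of ∂_1 are all 1, so H_0 ≅ Z.
  H_1: rank ker ∂_1 − rank ∂_2 = (27 − 8) − 18 = 1, and ∂_2 has invariant factor 2 > 1, so H_1 ≅ Z ⊕ Z/2.
  H_2: rank ker ∂_2 − rank ∂_3 = (18 − 18) − 0 = 0, and there is no ∂_3, so H_2 ≅ 0.

(K is a triangulation of the Klein bottle.)

Hence the Betti numbers are b_0 = 1, b_1 = 1, b_2 = 0.

b_0 = 1, b_1 = 1, b_2 = 0.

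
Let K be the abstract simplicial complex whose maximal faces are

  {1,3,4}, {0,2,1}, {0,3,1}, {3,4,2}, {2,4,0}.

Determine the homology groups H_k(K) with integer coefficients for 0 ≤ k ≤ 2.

K has 5 vertices, 10 edges, 5 triangles.
rank ∂_0 = 0, rank ∂_1 = 4 ⇒ b_0 = 5 − 0 − 4 = 1; all invariant factors of ∂_1 are 1 so no torsion. So H_0 ≅ Z.
rank ∂_1 = 4, rank ∂_2 = 5 ⇒ b_1 = 10 − 4 − 5 = 1; all invariant factors of ∂_2 are 1 so no torsion. So H_1 ≅ Z.
rank ∂_2 = 5, rank ∂_3 = 0 ⇒ b_2 = 5 − 5 − 0 = 0. So H_2 ≅ 0.

H_0 = Z,  H_1 = Z,  H_2 = 0.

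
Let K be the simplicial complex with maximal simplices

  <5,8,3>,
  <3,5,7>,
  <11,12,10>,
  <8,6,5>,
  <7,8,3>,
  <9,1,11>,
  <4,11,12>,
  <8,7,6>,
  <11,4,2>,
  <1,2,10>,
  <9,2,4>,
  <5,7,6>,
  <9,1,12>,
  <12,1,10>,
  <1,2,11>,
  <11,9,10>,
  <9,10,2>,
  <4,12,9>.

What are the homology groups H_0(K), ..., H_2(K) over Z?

H_0 = Z^2,  H_1 = Z_2,  H_2 = Z.

K has 12 vertices, 27 edges, 18 triangles.
rank ∂_0 = 0, rank ∂_1 = 10 ⇒ b_0 = 12 − 0 − 10 = 2; all invariant factors of ∂_1 are 1 so no torsion. So H_0 = Z^2.
rank ∂_1 = 10, rank ∂_2 = 17 ⇒ b_1 = 27 − 10 − 17 = 0; ∂_2 has invariant factor(s) [2] giving torsion. So H_1 = Z_2.
rank ∂_2 = 17, rank ∂_3 = 0 ⇒ b_2 = 18 − 17 − 0 = 1. So H_2 = Z.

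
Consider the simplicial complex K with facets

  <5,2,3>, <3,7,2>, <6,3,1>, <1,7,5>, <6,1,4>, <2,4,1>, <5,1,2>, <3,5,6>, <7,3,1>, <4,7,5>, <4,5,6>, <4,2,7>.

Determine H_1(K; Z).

Fix the vertex order 1 < 2 < 3 < 4 < 5 < 6 < 7 and write every simplex with vertices in increasing order. Then dim K = 2 and the simplices of K are:

  0-simplices (7): [1], [2], [3], [4], [5], [6], [7]
  1-simplices (18): [1,2], [1,3], [1,4], [1,5], [1,6], [1,7], [2,3], [2,4], [2,5], [2,7], [3,5], [3,6], [3,7], [4,5], [4,6], [4,7], [5,6], [5,7]
  2-simplices (12): [1,2,4], [1,2,5], [1,3,6], [1,3,7], [1,4,6], [1,5,7], [2,3,5], [2,3,7], [2,4,7], [3,5,6], [4,5,6], [4,5,7]

Hence C_0 ≅ Z^7, C_1 ≅ Z^18, C_2 ≅ Z^12.

Boundary ∂_1: C_1 → C_0 is given by ∂[p,q] = [q] − [p].
As a 7×18 matrix over Z this has rank 6, with invariant factors (1,1,1,1,1,1).

∂_2: C_2 → C_1 sends each 2-simplex [p,q,r] to [q,r] − [p,r] + [p,q]. For instance
  ∂[2,4,7] = [4,7] − [2,7] + [2,4],
  ∂[1,4,6] = [4,6] − [1,6] + [1,4].
The resulting 18×12 matrix has rank 12, and its Smith normal form has invariant factors (1,1,1,1,1,1,1,1,1,1,1,2).

Reading off H_k = ker ∂_k / im ∂_{k+1}:

  H_1: rank ker ∂_1 − rank ∂_2 = (18 − 6) − 12 = 0, and ∂_2 has invariant factor 2 > 1, so H_1 = Z_2.

(K is a triangulation of the real projective plane RP^2.)

H_1 = Z_2.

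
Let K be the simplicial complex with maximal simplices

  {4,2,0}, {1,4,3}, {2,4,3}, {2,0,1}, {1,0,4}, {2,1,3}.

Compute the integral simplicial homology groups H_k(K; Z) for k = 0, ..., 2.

H_0 ≅ Z,  H_1 = 0,  H_2 ≅ Z.

Fix the vertex order 0 < 1 < 2 < 3 < 4 and write every simplex with vertices in increasing order. Then dim K = 2 and the simplices of K are:

  0-simplices (5): [0], [1], [2], [3], [4]
  1-simplices (9): [0,1], [0,2], [0,4], [1,2], [1,3], [1,4], [2,3], [2,4], [3,4]
  2-simplices (6): [0,1,2], [0,1,4], [0,2,4], [1,2,3], [1,3,4], [2,3,4]

Hence C_0 ≅ Z^5, C_1 ≅ Z^9, C_2 ≅ Z^6.

∂_1: C_1 → C_0 is given by ∂[p,q] = [q] − [p].
As a 5×9 matrix over Z this has rank 4, with invariant factors (1,1,1,1).

∂_2: C_2 → C_1 sends each 2-simplex [p,q,r] to [q,r] − [p,r] + [p,q]. For instance
  ∂[1,2,3] = [2,3] − [1,3] + [1,2],
  ∂[1,3,4] = [3,4] − [1,4] + [1,3].
The 9×6 boundary matrix has rank 5 and Smith normal form diag(1,1,1,1,1).

From H_k ≅ ker(∂_k) / im(∂_{k+1}) we obtain:

  H_0: rank C_0 − rank ∂_1 = 5 − 4 = 1, and the invariant factors of ∂_1 are all 1, so H_0 = Z.
  H_1: rank ker ∂_1 − rank ∂_2 = (9 − 4) − 5 = 0, and the invariant factors of ∂_2 are all 1, so H_1 = 0.
  H_2: rank ker ∂_2 − rank ∂_3 = (6 − 5) − 0 = 1, and there is no ∂_3, so H_2 = Z.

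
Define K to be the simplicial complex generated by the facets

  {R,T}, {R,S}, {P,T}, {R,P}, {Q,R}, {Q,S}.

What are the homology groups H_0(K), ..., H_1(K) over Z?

Take the total order P < Q < R < S < T on the vertex set. Then K (dimension 1) consists of the simplices:

  0-simplices (5): P, Q, R, S, T
  1-simplices (6): PR, PT, QR, QS, RS, RT

Hence C_0 ≅ Z^5, C_1 ≅ Z^6.

∂_1: C_1 → C_0 sends each edge [p,q] (with p < q) to q − p. For instance
  ∂RS = S − R.
The resulting 5×6 matrix has rank 4, and its Smith normal form has invariant factors (1,1,1,1).

Now H_k = ker ∂_k / im ∂_{k+1}, so:

  H_0: rank C_0 − rank ∂_1 = 5 − 4 = 1, and the invariant factors of ∂_1 are all 1, so H_0 ≅ Z.
  H_1: rank ker ∂_1 − rank ∂_2 = (6 − 4) − 0 = 2, and there is no ∂_2, so H_1 ≅ Z^2.

H_0 ≅ Z,  H_1 ≅ Z^2.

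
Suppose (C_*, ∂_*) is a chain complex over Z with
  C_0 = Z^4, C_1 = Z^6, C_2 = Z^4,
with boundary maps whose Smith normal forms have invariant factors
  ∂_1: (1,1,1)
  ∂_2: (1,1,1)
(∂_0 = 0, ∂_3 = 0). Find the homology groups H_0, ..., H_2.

H_0 ≅ Z,  H_1 = 0,  H_2 ≅ Z.

H_0: b_0 = 4 − 0 − 3 = 1; torsion from ∂_1 factors > 1: none. So H_0 ≅ Z.
H_1: b_1 = 6 − 3 − 3 = 0; torsion from ∂_2 factors > 1: none. So H_1 ≅ 0.
H_2: b_2 = 4 − 3 − 0 = 1; torsion from ∂_3 factors > 1: none. So H_2 ≅ Z.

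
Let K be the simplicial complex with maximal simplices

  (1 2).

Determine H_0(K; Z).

We work with the vertex ordering 1 < 2. The simplices of K, each written with vertices in increasing order, are:

  0-simplices (2): [1], [2]
  1-simplices (1): [1,2]

Hence C_0 ≅ Z^2, C_1 ≅ Z^1.

Boundary ∂_1: C_1 → C_0 is given by ∂[p,q] = [q] − [p].
As a 2×1 matrix over Z this has rank 1, with invariant factors (1).

Computing H_k = (kernel of ∂_k) / (image of ∂_{k+1}):

  H_0: rank C_0 − rank ∂_1 = 2 − 1 = 1, and the invariant factors of ∂_1 are all 1, so H_0 ≅ Z.

(K is a triangulation of the 1-simplex.)

H_0 = Z.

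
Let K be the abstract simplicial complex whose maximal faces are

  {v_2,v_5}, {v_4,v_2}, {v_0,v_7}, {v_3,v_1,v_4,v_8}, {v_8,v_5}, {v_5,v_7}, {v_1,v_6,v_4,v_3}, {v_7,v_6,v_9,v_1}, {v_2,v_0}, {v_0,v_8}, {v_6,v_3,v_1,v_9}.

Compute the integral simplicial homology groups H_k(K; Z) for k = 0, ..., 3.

Take the total order v_0 < v_1 < v_2 < v_3 < v_4 < v_5 < v_6 < v_7 < v_8 < v_9 on the vertex set. Then K (dimension 3) consists of the simplices:

  0-simplices (10): [v_0], [v_1], [v_2], [v_3], [v_4], [v_5], [v_6], [v_7], [v_8], [v_9]
  1-simplices (22): (22 of them)
  2-simplices (13): (13 of them)
  3-simplices (4): [v_1,v_3,v_4,v_6], [v_1,v_3,v_4,v_8], [v_1,v_3,v_6,v_9], [v_1,v_6,v_7,v_9]

giving chain groups C_0 ≅ Z^10, C_1 ≅ Z^22, C_2 ≅ Z^13, C_3 ≅ Z^4.

Boundary ∂_1: C_1 → C_0 maps an edge to its endpoints' difference, ∂[p,q] = q − p. For instance
  ∂[v_3,v_9] = [v_9] − [v_3].
The resulting 10×22 matrix has rank 9, and its Smith normal form has invariant factors (1,1,1,1,1,1,1,1,1).

Boundary ∂_2: C_2 → C_1 maps a triangle to the signed sum of its edges. For instance
  ∂[v_6,v_7,v_9] = [v_7,v_9] − [v_6,v_9] + [v_6,v_7],
  ∂[v_1,v_3,v_6] = [v_3,v_6] − [v_1,v_6] + [v_1,v_3].
The resulting 22×13 matrix has rank 9, and its Smith normal form has invariant factors (1,1,1,1,1,1,1,1,1).

∂_3: C_3 → C_2 sends each 3-simplex σ to the alternating sum Σ_i (−1)^i (σ with its i-th vertex removed). For instance
  ∂[v_1,v_3,v_4,v_6] = [v_3,v_4,v_6] − [v_1,v_4,v_6] + [v_1,v_3,v_6] − [v_1,v_3,v_4],
  ∂[v_1,v_3,v_6,v_9] = [v_3,v_6,v_9] − [v_1,v_6,v_9] + [v_1,v_3,v_9] − [v_1,v_3,v_6].
The 13×4 boundary matrix has rank 4 and Smith normal form diag(1,1,1,1).

Now H_k = ker ∂_k / im ∂_{k+1}, so:

  H_0: rank C_0 − rank ∂_1 = 10 − 9 = 1, and the invariant factors of ∂_1 are all 1, so H_0 = Z.
  H_1: rank ker ∂_1 − rank ∂_2 = (22 − 9) − 9 = 4, and the invariant factors of ∂_2 are all 1, so H_1 = Z^4.
  H_2: rank ker ∂_2 − rank ∂_3 = (13 − 9) − 4 = 0, and the invariant factors of ∂_3 are all 1, so H_2 = 0.
  H_3: rank ker ∂_3 − rank ∂_4 = (4 − 4) − 0 = 0, and there is no ∂_4, so H_3 = 0.

As a check, the Euler characteristic is 10 − 22 + 13 − 4 = -3, which agrees with 1 − 4 + 0 − 0 = -3.

H_0 = Z,  H_1 = Z^4,  H_2 = 0,  H_3 = 0.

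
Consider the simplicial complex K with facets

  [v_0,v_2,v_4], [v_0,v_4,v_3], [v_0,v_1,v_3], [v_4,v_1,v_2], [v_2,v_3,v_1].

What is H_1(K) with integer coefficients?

H_1 ≅ Z.

K has 5 vertices, 10 edges, 5 triangles.
rank ∂_1 = 4, rank ∂_2 = 5 ⇒ b_1 = 10 − 4 − 5 = 1; all invariant factors of ∂_2 are 1 so no torsion. So H_1 = Z.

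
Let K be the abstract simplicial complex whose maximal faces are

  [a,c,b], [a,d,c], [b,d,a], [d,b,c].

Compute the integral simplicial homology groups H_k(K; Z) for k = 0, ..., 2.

Order the vertices as a < b < c < d. Listing each simplex with vertices in this order, K has dimension 2 with simplices:

  0-simplices (4): a, b, c, d
  1-simplices (6): ab, ac, ad, bc, bd, cd
  2-simplices (4): abc, abd, acd, bcd

giving chain groups C_0 ≅ Z^4, C_1 ≅ Z^6, C_2 ≅ Z^4.

The boundary map ∂_1: C_1 → C_0 maps an edge to its endpoints' difference, ∂[p,q] = q − p.
The 4×6 boundary matrix has rank 3 and Smith normal form diag(1,1,1).

Boundary ∂_2: C_2 → C_1 sends each 2-simplex [p,q,r] to [q,r] − [p,r] + [p,q]. For instance
  ∂bcd = cd − bd + bc,
  ∂abc = bc − ac + ab.
As a 6×4 matrix over Z this has rank 3, with invariant factors (1,1,1).

Computing H_k = (kernel of ∂_k) / (image of ∂_{k+1}):

  H_0: rank C_0 − rank ∂_1 = 4 − 3 = 1, and the invariant factors of ∂_1 are all 1, so H_0 = Z.
  H_1: rank ker ∂_1 − rank ∂_2 = (6 − 3) − 3 = 0, and the invariant factors of ∂_2 are all 1, so H_1 = 0.
  H_2: rank ker ∂_2 − rank ∂_3 = (4 − 3) − 0 = 1, and there is no ∂_3, so H_2 = Z.

H_0 ≅ Z,  H_1 = 0,  H_2 ≅ Z.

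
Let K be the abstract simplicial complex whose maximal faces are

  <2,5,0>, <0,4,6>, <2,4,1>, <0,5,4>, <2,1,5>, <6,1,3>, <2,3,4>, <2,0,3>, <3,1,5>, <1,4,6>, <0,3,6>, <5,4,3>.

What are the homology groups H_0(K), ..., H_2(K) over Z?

H_0 = Z,  H_1 = Z/2,  H_2 = 0.

We work with the vertex ordering 0 < 1 < 2 < 3 < 4 < 5 < 6. The simplices of K, each written with vertices in increasing order, are:

  0-simplices (7): [0], [1], [2], [3], [4], [5], [6]
  1-simplices (18): [0,2], [0,3], [0,4], [0,5], [0,6], [1,2], [1,3], [1,4], [1,5], [1,6], [2,3], [2,4], [2,5], [3,4], [3,5], [3,6], [4,5], [4,6]
  2-simplices (12): [0,2,3], [0,2,5], [0,3,6], [0,4,5], [0,4,6], [1,2,4], [1,2,5], [1,3,5], [1,3,6], [1,4,6], [2,3,4], [3,4,5]

Hence C_0 ≅ Z^7, C_1 ≅ Z^18, C_2 ≅ Z^12.

The boundary map ∂_1: C_1 → C_0 is given by ∂[p,q] = [q] − [p]. For instance
  ∂[2,3] = [3] − [2].
This gives a 7×18 integer matrix of rank 6; reducing to Smith normal form yields diagonal entries (1,1,1,1,1,1).

∂_2: C_2 → C_1 maps a triangle to the signed sum of its edges. For instance
  ∂[0,2,3] = [2,3] − [0,3] + [0,2],
  ∂[1,2,4] = [2,4] − [1,4] + [1,2].
This gives a 18×12 integer matrix of rank 12; reducing to Smith normal form yields diagonal entries (1,1,1,1,1,1,1,1,1,1,1,2).

Reading off H_k = ker ∂_k / im ∂_{k+1}:

  H_0: rank C_0 − rank ∂_1 = 7 − 6 = 1, and the invariant factors of ∂_1 are all 1, so H_0 = Z.
  H_1: rank ker ∂_1 − rank ∂_2 = (18 − 6) − 12 = 0, and ∂_2 has invariant factor 2 > 1, so H_1 = Z/2.
  H_2: rank ker ∂_2 − rank ∂_3 = (12 − 12) − 0 = 0, and there is no ∂_3, so H_2 = 0.

As a check, the Euler characteristic is 7 − 18 + 12 = 1, which agrees with 1 − 0 + 0 = 1.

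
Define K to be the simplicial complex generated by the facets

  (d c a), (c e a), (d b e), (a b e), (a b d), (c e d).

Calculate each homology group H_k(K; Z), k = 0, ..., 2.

H_0 = Z,  H_1 = 0,  H_2 = Z.

K has 5 vertices, 9 edges, 6 triangles.
rank ∂_0 = 0, rank ∂_1 = 4 ⇒ b_0 = 5 − 0 − 4 = 1; all invariant factors of ∂_1 are 1 so no torsion. So H_0 = Z.
rank ∂_1 = 4, rank ∂_2 = 5 ⇒ b_1 = 9 − 4 − 5 = 0; all invariant factors of ∂_2 are 1 so no torsion. So H_1 = 0.
rank ∂_2 = 5, rank ∂_3 = 0 ⇒ b_2 = 6 − 5 − 0 = 1. So H_2 = Z.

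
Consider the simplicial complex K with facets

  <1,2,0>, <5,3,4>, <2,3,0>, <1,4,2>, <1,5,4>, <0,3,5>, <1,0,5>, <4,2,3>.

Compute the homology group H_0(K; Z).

K has 6 vertices, 12 edges, 8 triangles.
rank ∂_0 = 0, rank ∂_1 = 5 ⇒ b_0 = 6 − 0 − 5 = 1; all invariant factors of ∂_1 are 1 so no torsion. So H_0 = Z.

H_0 ≅ Z.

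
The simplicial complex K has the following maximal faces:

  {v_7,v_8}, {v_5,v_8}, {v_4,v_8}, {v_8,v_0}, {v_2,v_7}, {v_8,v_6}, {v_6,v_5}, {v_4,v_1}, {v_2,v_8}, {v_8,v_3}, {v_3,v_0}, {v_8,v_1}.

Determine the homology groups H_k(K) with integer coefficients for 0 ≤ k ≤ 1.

We work with the vertex ordering v_0 < v_1 < v_2 < v_3 < v_4 < v_5 < v_6 < v_7 < v_8. The simplices of K, each written with vertices in increasing order, are:

  0-simplices (9): [v_0], [v_1], [v_2], [v_3], [v_4], [v_5], [v_6], [v_7], [v_8]
  1-simplices (12): [v_0,v_3], [v_0,v_8], [v_1,v_4], [v_1,v_8], [v_2,v_7], [v_2,v_8], [v_3,v_8], [v_4,v_8], [v_5,v_6], [v_5,v_8], [v_6,v_8], [v_7,v_8]

so the chain groups are C_0 ≅ Z^9, C_1 ≅ Z^12.

Boundary ∂_1: C_1 → C_0 sends each edge [p,q] (with p < q) to q − p. For instance
  ∂[v_7,v_8] = [v_8] − [v_7].
The 9×12 boundary matrix has rank 8 and Smith normal form diag(1,1,1,1,1,1,1,1).

Now H_k = ker ∂_k / im ∂_{k+1}, so:

  H_0: rank C_0 − rank ∂_1 = 9 − 8 = 1, and the invariant factors of ∂_1 are all 1, so H_0 = Z.
  H_1: rank ker ∂_1 − rank ∂_2 = (12 − 8) − 0 = 4, and there is no ∂_2, so H_1 = Z^4.

As a check, the Euler characteristic is 9 − 12 = -3, which agrees with 1 − 4 = -3.
(K is a triangulation of a wedge of 4 circles.)

H_0 = Z,  H_1 = Z^4.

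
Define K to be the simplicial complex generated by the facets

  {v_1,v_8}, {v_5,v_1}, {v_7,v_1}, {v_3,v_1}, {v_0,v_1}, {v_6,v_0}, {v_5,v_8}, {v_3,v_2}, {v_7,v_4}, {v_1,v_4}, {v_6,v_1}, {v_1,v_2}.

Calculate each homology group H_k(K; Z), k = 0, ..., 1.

Take the total order v_0 < v_1 < v_2 < v_3 < v_4 < v_5 < v_6 < v_7 < v_8 on the vertex set. Then K (dimension 1) consists of the simplices:

  0-simplices (9): [v_0], [v_1], [v_2], [v_3], [v_4], [v_5], [v_6], [v_7], [v_8]
  1-simplices (12): [v_0,v_1], [v_0,v_6], [v_1,v_2], [v_1,v_3], [v_1,v_4], [v_1,v_5], [v_1,v_6], [v_1,v_7], [v_1,v_8], [v_2,v_3], [v_4,v_7], [v_5,v_8]

so the chain groups are C_0 ≅ Z^9, C_1 ≅ Z^12.

The boundary map ∂_1: C_1 → C_0 maps an edge to its endpoints' difference, ∂[p,q] = q − p. For instance
  ∂[v_0,v_1] = [v_1] − [v_0].
This gives a 9×12 integer matrix of rank 8; reducing to Smith normal form yields diagonal entries (1,1,1,1,1,1,1,1).

From H_k ≅ ker(∂_k) / im(∂_{k+1}) we obtain:

  H_0: rank C_0 − rank ∂_1 = 9 − 8 = 1, and the invariant factors of ∂_1 are all 1, so H_0 = Z.
  H_1: rank ker ∂_1 − rank ∂_2 = (12 − 8) − 0 = 4, and there is no ∂_2, so H_1 = Z^4.

As a check, the Euler characteristic is 9 − 12 = -3, which agrees with 1 − 4 = -3.
(K is a triangulation of a wedge of 4 circles.)

H_0 ≅ Z,  H_1 ≅ Z^4.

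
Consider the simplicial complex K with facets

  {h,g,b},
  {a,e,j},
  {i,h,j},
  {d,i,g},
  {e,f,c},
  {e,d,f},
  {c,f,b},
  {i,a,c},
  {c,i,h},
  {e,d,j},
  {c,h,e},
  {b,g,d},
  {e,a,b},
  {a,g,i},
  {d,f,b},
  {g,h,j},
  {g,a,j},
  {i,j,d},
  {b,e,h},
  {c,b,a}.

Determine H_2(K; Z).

H_2 ≅ 0.

K has 10 vertices, 30 edges, 20 triangles.
rank ∂_2 = 20, rank ∂_3 = 0 ⇒ b_2 = 20 − 20 − 0 = 0. So H_2 ≅ 0.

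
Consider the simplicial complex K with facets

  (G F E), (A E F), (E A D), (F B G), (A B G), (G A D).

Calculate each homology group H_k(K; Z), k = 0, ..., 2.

We work with the vertex ordering A < B < D < E < F < G. The simplices of K, each written with vertices in increasing order, are:

  0-simplices (6): A, B, D, E, F, G
  1-simplices (12): AB, AD, AE, AF, AG, BF, BG, DE, DG, EF, EG, FG
  2-simplices (6): ABG, ADE, ADG, AEF, BFG, EFG

so the chain groups are C_0 ≅ Z^6, C_1 ≅ Z^12, C_2 ≅ Z^6.

Boundary ∂_1: C_1 → C_0 maps an edge to its endpoints' difference, ∂[p,q] = q − p. For instance
  ∂AB = B − A.
The resulting 6×12 matrix has rank 5, and its Smith normal form has invariant factors (1,1,1,1,1).

∂_2: C_2 → C_1 acts by ∂[p,q,r] = [q,r] − [p,r] + [p,q]. For instance
  ∂ADG = DG − AG + AD,
  ∂BFG = FG − BG + BF.
This gives a 12×6 integer matrix of rank 6; reducing to Smith normal form yields diagonal entries (1,1,1,1,1,1).

Now H_k = ker ∂_k / im ∂_{k+1}, so:

  H_0: rank C_0 − rank ∂_1 = 6 − 5 = 1, and the invariant factors of ∂_1 are all 1, so H_0 ≅ Z.
  H_1: rank ker ∂_1 − rank ∂_2 = (12 − 5) − 6 = 1, and the invariant factors of ∂_2 are all 1, so H_1 ≅ Z.
  H_2: rank ker ∂_2 − rank ∂_3 = (6 − 6) − 0 = 0, and there is no ∂_3, so H_2 ≅ 0.

H_0 = Z,  H_1 = Z,  H_2 = 0.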